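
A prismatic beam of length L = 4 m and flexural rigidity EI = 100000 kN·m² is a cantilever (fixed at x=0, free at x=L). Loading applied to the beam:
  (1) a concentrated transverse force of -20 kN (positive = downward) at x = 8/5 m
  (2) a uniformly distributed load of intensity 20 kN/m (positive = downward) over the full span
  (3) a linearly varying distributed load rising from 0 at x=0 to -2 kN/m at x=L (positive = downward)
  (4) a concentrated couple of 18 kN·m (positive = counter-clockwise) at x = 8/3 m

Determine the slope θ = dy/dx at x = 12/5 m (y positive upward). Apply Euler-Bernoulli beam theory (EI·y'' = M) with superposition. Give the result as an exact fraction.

θ(12/5) = -9071/7812500 rad

Load 1 — point force P=-20 kN at a=8/5 m (b=L-a=12/5):
  θ_1 = -Pa²/(2EI)  [x>a] = -(-20)·(8/5)²/(2·100000) = 4/15625 rad
Load 2 — uniform load w=20 kN/m over full span:
  θ_2 = -wx(x²-3Lx+3L²)/(6EI) = -20·(12/5)·((12/5)²-3·4·(12/5)+3·4²)/(6·100000) = -156/78125 rad
Load 3 — triangular load w₀=-2 kN/m (0→w₀ over full span):
  θ_3 = (w₀Lx²/4-w₀L²x/3-w₀x⁴/(24L))/EI = ((-2)·4·(12/5)²/4-(-2)·4²·(12/5)/3-(-2)·(12/5)⁴/(24·4))/100000 = 577/3906250 rad
Load 4 — applied couple M₀=18 kN·m at a=8/3 m (b=L-a=4/3):
  θ_4 = M₀x/EI  [x≤a] = 18·(12/5)/100000 = 27/62500 rad
Superposition: θ = Σ θ_i = -9071/7812500 rad ≈ -0.001161 rad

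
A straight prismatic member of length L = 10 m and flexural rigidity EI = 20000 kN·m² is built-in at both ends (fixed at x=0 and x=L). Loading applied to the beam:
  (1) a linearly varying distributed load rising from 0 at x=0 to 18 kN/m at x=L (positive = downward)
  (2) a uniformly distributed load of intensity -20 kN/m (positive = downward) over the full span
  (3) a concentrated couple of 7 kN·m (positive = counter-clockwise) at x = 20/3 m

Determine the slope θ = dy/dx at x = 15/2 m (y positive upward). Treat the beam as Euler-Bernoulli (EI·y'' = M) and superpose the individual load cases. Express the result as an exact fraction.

θ(15/2) = -6241/1536000 rad

Load 1 — triangular load w₀=18 kN/m (0→w₀ over full span):
  θ_1 = -w₀(2x(L-x)(L-2x)(x+2L)+x²(L-x)²)/(120LEI) = -18·(2·(15/2)·(10-(15/2))·(10-2·(15/2))·((15/2)+2·10)+(15/2)²·(10-(15/2))²)/(120·10·20000) = 369/102400 rad
Load 2 — uniform load w=-20 kN/m over full span:
  θ_2 = -wx(L-x)(L-2x)/(12EI) = -(-20)·(15/2)·(10-(15/2))·(10-2·(15/2))/(12·20000) = -1/128 rad
Load 3 — applied couple M₀=7 kN·m at a=20/3 m (b=L-a=10/3):
  θ_3 = (R_Ax²/2 - M_Ax - M₀(x-a))/EI  [x>a] with R_A=14/15, M_A=7/3 = ((14/15)·(15/2)²/2 - (7/3)·(15/2) - 7·((15/2)-(20/3)))/20000 = 7/48000 rad
Superposition: θ = Σ θ_i = -6241/1536000 rad ≈ -0.004063 rad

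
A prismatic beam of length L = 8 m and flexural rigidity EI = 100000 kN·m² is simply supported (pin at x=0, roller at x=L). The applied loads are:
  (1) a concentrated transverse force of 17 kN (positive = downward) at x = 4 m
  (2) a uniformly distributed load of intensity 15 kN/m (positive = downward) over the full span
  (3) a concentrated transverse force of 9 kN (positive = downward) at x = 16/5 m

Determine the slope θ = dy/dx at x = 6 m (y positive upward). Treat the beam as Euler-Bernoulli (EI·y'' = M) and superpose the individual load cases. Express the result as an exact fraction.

θ(6) = 37007/12500000 rad

Load 1 — point force P=17 kN at a=4 m (b=L-a=4):
  θ_1 = -Pa(2L²-6Lx+3x²+a²)/(6LEI)  [x>a] = -17·4·(2·8²-6·8·6+3·6²+4²)/(6·8·100000) = 51/100000 rad
Load 2 — uniform load w=15 kN/m over full span:
  θ_2 = -w(L³-6Lx²+4x³)/(24EI) = -15·(8³-6·8·6²+4·6³)/(24·100000) = 11/5000 rad
Load 3 — point force P=9 kN at a=16/5 m (b=L-a=24/5):
  θ_3 = -Pa(2L²-6Lx+3x²+a²)/(6LEI)  [x>a] = -9·(16/5)·(2·8²-6·8·6+3·6²+(16/5)²)/(6·8·100000) = 783/3125000 rad
Superposition: θ = Σ θ_i = 37007/12500000 rad ≈ 0.002961 rad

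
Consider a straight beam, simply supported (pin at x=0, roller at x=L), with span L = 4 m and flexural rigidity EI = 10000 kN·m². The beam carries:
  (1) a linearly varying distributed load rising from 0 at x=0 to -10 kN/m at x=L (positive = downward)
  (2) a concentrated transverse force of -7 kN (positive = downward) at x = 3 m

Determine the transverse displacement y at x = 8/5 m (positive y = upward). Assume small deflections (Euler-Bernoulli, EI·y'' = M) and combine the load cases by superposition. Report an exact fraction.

Load 1 — triangular load w₀=-10 kN/m (0→w₀ over full span):
  y_1 = -w₀x(7L⁴-10L²x²+3x⁴)/(360LEI) = -(-10)·(8/5)·(7·4⁴-10·4²·(8/5)²+3·(8/5)⁴)/(360·4·10000) = 9128/5859375 m
Load 2 — point force P=-7 kN at a=3 m (b=L-a=1):
  y_2 = -Pbx(L²-b²-x²)/(6LEI)  [x≤a] = -(-7)·1·(8/5)·(4²-1²-(8/5)²)/(6·4·10000) = 2177/3750000 m
Superposition: y = Σ y_i = 200473/93750000 m ≈ 0.002138 m

y(8/5) = 200473/93750000 m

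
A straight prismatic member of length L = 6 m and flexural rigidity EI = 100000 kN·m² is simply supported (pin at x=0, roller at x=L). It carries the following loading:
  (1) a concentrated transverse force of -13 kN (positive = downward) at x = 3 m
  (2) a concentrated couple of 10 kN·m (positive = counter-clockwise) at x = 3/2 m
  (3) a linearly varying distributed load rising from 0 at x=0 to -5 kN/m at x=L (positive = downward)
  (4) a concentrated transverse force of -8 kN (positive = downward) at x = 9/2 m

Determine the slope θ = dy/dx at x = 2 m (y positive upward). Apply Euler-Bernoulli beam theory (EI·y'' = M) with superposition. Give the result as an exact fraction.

Load 1 — point force P=-13 kN at a=3 m (b=L-a=3):
  θ_1 = -Pb(L²-b²-3x²)/(6LEI)  [x≤a] = -(-13)·3·(6²-3²-3·2²)/(6·6·100000) = 13/80000 rad
Load 2 — applied couple M₀=10 kN·m at a=3/2 m (b=L-a=9/2):
  θ_2 = (M₀x²/(2L)-M₀(x-a)+C₁)/EI  [x>a] with C₁=M₀(3b²-L²)/(6L)=55/8 = (10·2²/(2·6)-10·(2-(3/2))+(55/8))/100000 = 1/19200 rad
Load 3 — triangular load w₀=-5 kN/m (0→w₀ over full span):
  θ_3 = -w₀(7L⁴-30L²x²+15x⁴)/(360LEI) = -(-5)·(7·6⁴-30·6²·2²+15·2⁴)/(360·6·100000) = 13/112500 rad
Load 4 — point force P=-8 kN at a=9/2 m (b=L-a=3/2):
  θ_4 = -Pb(L²-b²-3x²)/(6LEI)  [x≤a] = -(-8)·(3/2)·(6²-(3/2)²-3·2²)/(6·6·100000) = 29/400000 rad
Superposition: θ = Σ θ_i = 2899/7200000 rad ≈ 0.000403 rad

θ(2) = 2899/7200000 rad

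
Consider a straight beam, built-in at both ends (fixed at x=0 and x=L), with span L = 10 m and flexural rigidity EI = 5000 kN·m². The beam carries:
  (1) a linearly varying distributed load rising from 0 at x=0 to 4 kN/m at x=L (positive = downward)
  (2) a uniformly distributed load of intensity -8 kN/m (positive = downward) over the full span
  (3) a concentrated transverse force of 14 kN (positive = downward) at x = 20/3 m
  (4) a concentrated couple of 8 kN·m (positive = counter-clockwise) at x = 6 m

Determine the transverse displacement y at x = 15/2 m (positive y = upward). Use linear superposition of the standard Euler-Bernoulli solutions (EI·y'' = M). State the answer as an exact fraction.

y(15/2) = 3911/414720 m

Load 1 — triangular load w₀=4 kN/m (0→w₀ over full span):
  y_1 = -w₀x²(L-x)²(x+2L)/(120LEI) = -4·(15/2)²·(10-(15/2))²·((15/2)+2·10)/(120·10·5000) = -33/5120 m
Load 2 — uniform load w=-8 kN/m over full span:
  y_2 = -wx²(L-x)²/(24EI) = -(-8)·(15/2)²·(10-(15/2))²/(24·5000) = 3/128 m
Load 3 — point force P=14 kN at a=20/3 m (b=L-a=10/3):
  y_3 = -Pa²(L-x)²(3bL-(3b+a)(L-x))/(6L³EI)  [x>a] = -14·(20/3)²·(10-(15/2))²·(3·(10/3)·10-(3·(10/3)+(20/3))·(10-(15/2)))/(6·10³·5000) = -49/6480 m
Load 4 — applied couple M₀=8 kN·m at a=6 m (b=L-a=4):
  y_4 = (R_Ax³/6 - M_Ax²/2 - M₀(x-a)²/2)/EI  [x>a] with R_A=144/125, M_A=64/25 = ((144/125)·(15/2)³/6 - (64/25)·(15/2)²/2 - 8·((15/2)-6)²/2)/5000 = 0 m
Superposition: y = Σ y_i = 3911/414720 m ≈ 0.009430 m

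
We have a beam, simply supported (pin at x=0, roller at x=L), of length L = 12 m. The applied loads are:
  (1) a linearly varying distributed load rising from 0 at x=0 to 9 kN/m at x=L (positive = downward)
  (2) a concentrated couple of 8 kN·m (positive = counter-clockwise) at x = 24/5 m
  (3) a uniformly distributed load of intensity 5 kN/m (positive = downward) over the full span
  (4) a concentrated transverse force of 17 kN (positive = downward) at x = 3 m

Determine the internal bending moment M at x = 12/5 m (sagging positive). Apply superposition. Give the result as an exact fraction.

Load 1 — triangular load w₀=9 kN/m (0→w₀ over full span):
  M_1 = w₀Lx/6 - w₀x³/(6L) = 9·12·(12/5)/6 - 9·(12/5)³/(6·12) = 5184/125 kN·m
Load 2 — applied couple M₀=8 kN·m at a=24/5 m (b=L-a=36/5):
  M_2 = M₀x/L  [x≤a] = 8·(12/5)/12 = 8/5 kN·m
Load 3 — uniform load w=5 kN/m over full span:
  M_3 = wx(L-x)/2 = 5·(12/5)·(12-(12/5))/2 = 288/5 kN·m
Load 4 — point force P=17 kN at a=3 m (b=L-a=9):
  M_4 = Pbx/L  [x≤a] = 17·9·(12/5)/12 = 153/5 kN·m
Superposition: M = Σ M_i = 16409/125 kN·m ≈ 131.272000 kN·m

M(12/5) = 16409/125 kN·m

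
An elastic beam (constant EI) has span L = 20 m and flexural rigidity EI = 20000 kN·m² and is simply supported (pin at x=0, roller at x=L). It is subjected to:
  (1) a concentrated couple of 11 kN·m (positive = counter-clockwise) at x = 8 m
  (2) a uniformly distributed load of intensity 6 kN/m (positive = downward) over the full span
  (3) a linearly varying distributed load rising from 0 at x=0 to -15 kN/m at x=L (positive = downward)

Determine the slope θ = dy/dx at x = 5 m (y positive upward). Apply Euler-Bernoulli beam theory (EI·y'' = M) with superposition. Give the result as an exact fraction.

Load 1 — applied couple M₀=11 kN·m at a=8 m (b=L-a=12):
  θ_1 = (M₀x²/(2L)+C₁)/EI  [x≤a] with C₁=M₀(3b²-L²)/(6L)=44/15 = (11·5²/(2·20)+(44/15))/20000 = 1177/2400000 rad
Load 2 — uniform load w=6 kN/m over full span:
  θ_2 = -w(L³-6Lx²+4x³)/(24EI) = -6·(20³-6·20·5²+4·5³)/(24·20000) = -11/160 rad
Load 3 — triangular load w₀=-15 kN/m (0→w₀ over full span):
  θ_3 = -w₀(7L⁴-30L²x²+15x⁴)/(360LEI) = -(-15)·(7·20⁴-30·20²·5²+15·5⁴)/(360·20·20000) = 1327/15360 rad
Superposition: θ = Σ θ_i = 174083/9600000 rad ≈ 0.018134 rad

θ(5) = 174083/9600000 rad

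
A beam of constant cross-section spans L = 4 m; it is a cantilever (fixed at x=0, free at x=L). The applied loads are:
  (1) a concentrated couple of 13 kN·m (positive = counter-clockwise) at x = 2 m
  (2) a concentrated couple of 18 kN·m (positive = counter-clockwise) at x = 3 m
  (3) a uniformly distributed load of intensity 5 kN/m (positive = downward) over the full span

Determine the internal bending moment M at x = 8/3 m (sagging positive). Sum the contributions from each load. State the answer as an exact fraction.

Load 1 — applied couple M₀=13 kN·m at a=2 m (b=L-a=2):
  M_1 = 0  [x>a] = 0 kN·m
Load 2 — applied couple M₀=18 kN·m at a=3 m (b=L-a=1):
  M_2 = M₀  [x≤a] = 18 = 18 kN·m
Load 3 — uniform load w=5 kN/m over full span:
  M_3 = -w(L-x)²/2 = -5·(4-(8/3))²/2 = -40/9 kN·m
Superposition: M = Σ M_i = 122/9 kN·m ≈ 13.555556 kN·m

M(8/3) = 122/9 kN·m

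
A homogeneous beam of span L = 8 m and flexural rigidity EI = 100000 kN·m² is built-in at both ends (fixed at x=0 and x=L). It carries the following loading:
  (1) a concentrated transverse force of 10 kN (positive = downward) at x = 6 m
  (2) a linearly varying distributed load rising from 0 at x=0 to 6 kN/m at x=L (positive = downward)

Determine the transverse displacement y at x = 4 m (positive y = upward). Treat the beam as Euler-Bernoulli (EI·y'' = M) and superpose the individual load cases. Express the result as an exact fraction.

Load 1 — point force P=10 kN at a=6 m (b=L-a=2):
  y_1 = -Pb²x²(3aL-(3a+b)x)/(6L³EI)  [x≤a] = -10·2²·4²·(3·6·8-(3·6+2)·4)/(6·8³·100000) = -1/7500 m
Load 2 — triangular load w₀=6 kN/m (0→w₀ over full span):
  y_2 = -w₀x²(L-x)²(x+2L)/(120LEI) = -6·4²·(8-4)²·(4+2·8)/(120·8·100000) = -1/3125 m
Superposition: y = Σ y_i = -17/37500 m ≈ -0.000453 m

y(4) = -17/37500 m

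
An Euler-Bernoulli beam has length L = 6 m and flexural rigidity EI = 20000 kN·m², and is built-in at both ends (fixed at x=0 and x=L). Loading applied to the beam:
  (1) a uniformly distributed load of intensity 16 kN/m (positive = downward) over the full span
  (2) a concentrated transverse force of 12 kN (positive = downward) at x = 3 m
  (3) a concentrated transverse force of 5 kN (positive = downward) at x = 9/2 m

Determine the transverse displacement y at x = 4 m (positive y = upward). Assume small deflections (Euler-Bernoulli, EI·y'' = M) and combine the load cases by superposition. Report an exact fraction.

Load 1 — uniform load w=16 kN/m over full span:
  y_1 = -wx²(L-x)²/(24EI) = -16·4²·(6-4)²/(24·20000) = -4/1875 m
Load 2 — point force P=12 kN at a=3 m (b=L-a=3):
  y_2 = -Pa²(L-x)²(3bL-(3b+a)(L-x))/(6L³EI)  [x>a] = -12·3²·(6-4)²·(3·3·6-(3·3+3)·(6-4))/(6·6³·20000) = -1/2000 m
Load 3 — point force P=5 kN at a=9/2 m (b=L-a=3/2):
  y_3 = -Pb²x²(3aL-(3a+b)x)/(6L³EI)  [x≤a] = -5·(3/2)²·4²·(3·(9/2)·6-(3·(9/2)+(3/2))·4)/(6·6³·20000) = -7/48000 m
Superposition: y = Σ y_i = -667/240000 m ≈ -0.002779 m

y(4) = -667/240000 m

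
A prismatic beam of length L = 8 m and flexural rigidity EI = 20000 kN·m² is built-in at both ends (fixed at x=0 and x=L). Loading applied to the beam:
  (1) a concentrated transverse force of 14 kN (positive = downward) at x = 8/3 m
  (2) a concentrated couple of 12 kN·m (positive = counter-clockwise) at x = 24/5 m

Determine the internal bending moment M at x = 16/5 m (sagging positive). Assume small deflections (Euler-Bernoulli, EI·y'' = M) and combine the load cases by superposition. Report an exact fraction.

Load 1 — point force P=14 kN at a=8/3 m (b=L-a=16/3):
  M_1 = Pa²(a+3b)(L-x)/L³ - Pa²b/L²  [x>a] = 14·(8/3)²·((8/3)+3·(16/3))·(8-(16/5))/8³ - 14·(8/3)²·(16/3)/8² = 1232/135 kN·m
Load 2 — applied couple M₀=12 kN·m at a=24/5 m (b=L-a=16/5):
  M_2 = R_Ax - M_A  [x≤a] with R_A=54/25, M_A=96/25 = (54/25)·(16/5) - (96/25) = 384/125 kN·m
Superposition: M = Σ M_i = 41168/3375 kN·m ≈ 12.197926 kN·m

M(16/5) = 41168/3375 kN·m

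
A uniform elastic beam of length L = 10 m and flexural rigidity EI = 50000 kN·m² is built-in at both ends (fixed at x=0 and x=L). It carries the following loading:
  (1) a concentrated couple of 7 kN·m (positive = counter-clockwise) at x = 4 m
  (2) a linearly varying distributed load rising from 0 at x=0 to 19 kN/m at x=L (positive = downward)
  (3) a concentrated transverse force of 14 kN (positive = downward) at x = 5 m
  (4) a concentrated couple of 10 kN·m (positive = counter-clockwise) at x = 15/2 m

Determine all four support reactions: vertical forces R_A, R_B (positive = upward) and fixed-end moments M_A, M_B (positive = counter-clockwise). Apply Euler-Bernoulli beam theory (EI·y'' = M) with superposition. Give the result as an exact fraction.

R_A = 37633/1000 kN, M_A = 50879/600 kN·m, R_B = 71367/1000 kN, M_B = -22427/200 kN·m

Load 1 — applied couple M₀=7 kN·m at a=4 m (b=L-a=6):
  R_A = 6M₀ab/L³ = 6·7·4·6/10³ = 126/125 kN
  M_A = M₀b(2a-b)/L² = 7·6·(2·4-6)/10² = 21/25 kN·m
  R_B = -6M₀ab/L³ = -6·7·4·6/10³ = -126/125 kN
  M_B = M₀a(2b-a)/L² = 7·4·(2·6-4)/10² = 56/25 kN·m
Load 2 — triangular load w₀=19 kN/m (0→w₀ over full span):
  R_A = 3w₀L/20 = 3·19·10/20 = 57/2 kN
  M_A = w₀L²/30 = 19·10²/30 = 190/3 kN·m
  R_B = 7w₀L/20 = 7·19·10/20 = 133/2 kN
  M_B = -w₀L²/20 = -19·10²/20 = -95 kN·m
Load 3 — point force P=14 kN at a=5 m (b=L-a=5):
  R_A = Pb²(3a+b)/L³ = 14·5²·(3·5+5)/10³ = 7 kN
  M_A = Pab²/L² = 14·5·5²/10² = 35/2 kN·m
  R_B = Pa²(a+3b)/L³ = 14·5²·(5+3·5)/10³ = 7 kN
  M_B = -Pa²b/L² = -14·5²·5/10² = -35/2 kN·m
Load 4 — applied couple M₀=10 kN·m at a=15/2 m (b=L-a=5/2):
  R_A = 6M₀ab/L³ = 6·10·(15/2)·(5/2)/10³ = 9/8 kN
  M_A = M₀b(2a-b)/L² = 10·(5/2)·(2·(15/2)-(5/2))/10² = 25/8 kN·m
  R_B = -6M₀ab/L³ = -6·10·(15/2)·(5/2)/10³ = -9/8 kN
  M_B = M₀a(2b-a)/L² = 10·(15/2)·(2·(5/2)-(15/2))/10² = -15/8 kN·m
Superposition: R_A = 37633/1000 kN, M_A = 50879/600 kN·m, R_B = 71367/1000 kN, M_B = -22427/200 kN·m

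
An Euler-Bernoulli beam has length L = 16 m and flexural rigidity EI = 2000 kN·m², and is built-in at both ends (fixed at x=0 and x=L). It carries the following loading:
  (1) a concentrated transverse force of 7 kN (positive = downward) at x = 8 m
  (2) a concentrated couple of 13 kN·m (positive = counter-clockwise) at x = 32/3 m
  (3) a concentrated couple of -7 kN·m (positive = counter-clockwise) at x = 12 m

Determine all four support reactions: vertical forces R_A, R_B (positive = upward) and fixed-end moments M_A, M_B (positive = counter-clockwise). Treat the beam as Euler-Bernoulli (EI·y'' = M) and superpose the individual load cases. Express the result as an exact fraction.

Load 1 — point force P=7 kN at a=8 m (b=L-a=8):
  R_A = Pb²(3a+b)/L³ = 7·8²·(3·8+8)/16³ = 7/2 kN
  M_A = Pab²/L² = 7·8·8²/16² = 14 kN·m
  R_B = Pa²(a+3b)/L³ = 7·8²·(8+3·8)/16³ = 7/2 kN
  M_B = -Pa²b/L² = -7·8²·8/16² = -14 kN·m
Load 2 — applied couple M₀=13 kN·m at a=32/3 m (b=L-a=16/3):
  R_A = 6M₀ab/L³ = 6·13·(32/3)·(16/3)/16³ = 13/12 kN
  M_A = M₀b(2a-b)/L² = 13·(16/3)·(2·(32/3)-(16/3))/16² = 13/3 kN·m
  R_B = -6M₀ab/L³ = -6·13·(32/3)·(16/3)/16³ = -13/12 kN
  M_B = M₀a(2b-a)/L² = 13·(32/3)·(2·(16/3)-(32/3))/16² = 0 kN·m
Load 3 — applied couple M₀=-7 kN·m at a=12 m (b=L-a=4):
  R_A = 6M₀ab/L³ = 6·(-7)·12·4/16³ = -63/128 kN
  M_A = M₀b(2a-b)/L² = (-7)·4·(2·12-4)/16² = -35/16 kN·m
  R_B = -6M₀ab/L³ = -6·(-7)·12·4/16³ = 63/128 kN
  M_B = M₀a(2b-a)/L² = (-7)·12·(2·4-12)/16² = 21/16 kN·m
Superposition: R_A = 1571/384 kN, M_A = 775/48 kN·m, R_B = 1117/384 kN, M_B = -203/16 kN·m

R_A = 1571/384 kN, M_A = 775/48 kN·m, R_B = 1117/384 kN, M_B = -203/16 kN·m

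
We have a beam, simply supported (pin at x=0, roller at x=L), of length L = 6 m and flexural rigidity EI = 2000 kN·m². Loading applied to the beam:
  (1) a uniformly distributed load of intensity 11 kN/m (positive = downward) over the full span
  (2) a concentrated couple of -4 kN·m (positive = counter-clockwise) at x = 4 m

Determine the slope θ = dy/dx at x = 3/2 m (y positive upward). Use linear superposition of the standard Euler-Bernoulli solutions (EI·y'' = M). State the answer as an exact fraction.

Load 1 — uniform load w=11 kN/m over full span:
  θ_1 = -w(L³-6Lx²+4x³)/(24EI) = -11·(6³-6·6·(3/2)²+4·(3/2)³)/(24·2000) = -1089/32000 rad
Load 2 — applied couple M₀=-4 kN·m at a=4 m (b=L-a=2):
  θ_2 = (M₀x²/(2L)+C₁)/EI  [x≤a] with C₁=M₀(3b²-L²)/(6L)=8/3 = ((-4)·(3/2)²/(2·6)+(8/3))/2000 = 23/24000 rad
Superposition: θ = Σ θ_i = -127/3840 rad ≈ -0.033073 rad

θ(3/2) = -127/3840 rad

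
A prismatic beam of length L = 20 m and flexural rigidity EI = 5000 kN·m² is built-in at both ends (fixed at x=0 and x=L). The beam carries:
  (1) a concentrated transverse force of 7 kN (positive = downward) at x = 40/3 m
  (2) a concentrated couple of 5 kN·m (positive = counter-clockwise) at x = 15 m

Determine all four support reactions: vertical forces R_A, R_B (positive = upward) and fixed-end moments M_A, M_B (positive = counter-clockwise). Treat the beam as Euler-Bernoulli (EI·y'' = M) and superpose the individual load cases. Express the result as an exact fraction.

Load 1 — point force P=7 kN at a=40/3 m (b=L-a=20/3):
  R_A = Pb²(3a+b)/L³ = 7·(20/3)²·(3·(40/3)+(20/3))/20³ = 49/27 kN
  M_A = Pab²/L² = 7·(40/3)·(20/3)²/20² = 280/27 kN·m
  R_B = Pa²(a+3b)/L³ = 7·(40/3)²·((40/3)+3·(20/3))/20³ = 140/27 kN
  M_B = -Pa²b/L² = -7·(40/3)²·(20/3)/20² = -560/27 kN·m
Load 2 — applied couple M₀=5 kN·m at a=15 m (b=L-a=5):
  R_A = 6M₀ab/L³ = 6·5·15·5/20³ = 9/32 kN
  M_A = M₀b(2a-b)/L² = 5·5·(2·15-5)/20² = 25/16 kN·m
  R_B = -6M₀ab/L³ = -6·5·15·5/20³ = -9/32 kN
  M_B = M₀a(2b-a)/L² = 5·15·(2·5-15)/20² = -15/16 kN·m
Superposition: R_A = 1811/864 kN, M_A = 5155/432 kN·m, R_B = 4237/864 kN, M_B = -9365/432 kN·m

R_A = 1811/864 kN, M_A = 5155/432 kN·m, R_B = 4237/864 kN, M_B = -9365/432 kN·m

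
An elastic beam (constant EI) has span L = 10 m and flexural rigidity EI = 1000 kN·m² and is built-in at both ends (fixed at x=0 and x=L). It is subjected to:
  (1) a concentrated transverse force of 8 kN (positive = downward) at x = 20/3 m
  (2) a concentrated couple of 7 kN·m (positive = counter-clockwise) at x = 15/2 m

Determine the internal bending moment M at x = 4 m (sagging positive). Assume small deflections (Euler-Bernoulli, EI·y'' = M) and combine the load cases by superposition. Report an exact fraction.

M(4) = 7199/2160 kN·m

Load 1 — point force P=8 kN at a=20/3 m (b=L-a=10/3):
  M_1 = Pb²(3a+b)x/L³ - Pab²/L²  [x≤a] = 8·(10/3)²·(3·(20/3)+(10/3))·4/10³ - 8·(20/3)·(10/3)²/10² = 64/27 kN·m
Load 2 — applied couple M₀=7 kN·m at a=15/2 m (b=L-a=5/2):
  M_2 = R_Ax - M_A  [x≤a] with R_A=63/80, M_A=35/16 = (63/80)·4 - (35/16) = 77/80 kN·m
Superposition: M = Σ M_i = 7199/2160 kN·m ≈ 3.332870 kN·m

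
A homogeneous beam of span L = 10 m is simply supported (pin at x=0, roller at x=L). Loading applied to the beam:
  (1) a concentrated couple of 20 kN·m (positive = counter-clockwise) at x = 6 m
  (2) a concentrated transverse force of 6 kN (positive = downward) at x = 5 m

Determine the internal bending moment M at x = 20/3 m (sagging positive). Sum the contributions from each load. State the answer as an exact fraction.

M(20/3) = 10/3 kN·m

Load 1 — applied couple M₀=20 kN·m at a=6 m (b=L-a=4):
  M_1 = M₀x/L - M₀  [x>a] = 20·(20/3)/10 - 20 = -20/3 kN·m
Load 2 — point force P=6 kN at a=5 m (b=L-a=5):
  M_2 = Pa(L-x)/L  [x>a] = 6·5·(10-(20/3))/10 = 10 kN·m
Superposition: M = Σ M_i = 10/3 kN·m ≈ 3.333333 kN·m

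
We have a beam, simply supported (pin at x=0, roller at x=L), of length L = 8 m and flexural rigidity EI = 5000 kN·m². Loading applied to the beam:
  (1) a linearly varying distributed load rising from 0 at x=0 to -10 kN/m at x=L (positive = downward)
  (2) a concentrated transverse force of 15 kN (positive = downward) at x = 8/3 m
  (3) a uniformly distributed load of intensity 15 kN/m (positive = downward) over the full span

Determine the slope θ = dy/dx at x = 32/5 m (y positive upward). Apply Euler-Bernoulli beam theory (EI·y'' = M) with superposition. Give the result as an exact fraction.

Load 1 — triangular load w₀=-10 kN/m (0→w₀ over full span):
  θ_1 = -w₀(7L⁴-30L²x²+15x⁴)/(360LEI) = -(-10)·(7·8⁴-30·8²·(32/5)²+15·(32/5)⁴)/(360·8·5000) = -12112/703125 rad
Load 2 — point force P=15 kN at a=8/3 m (b=L-a=16/3):
  θ_2 = -Pa(2L²-6Lx+3x²+a²)/(6LEI)  [x>a] = -15·(8/3)·(2·8²-6·8·(32/5)+3·(32/5)²+(8/3)²)/(6·8·5000) = 692/84375 rad
Load 3 — uniform load w=15 kN/m over full span:
  θ_3 = -w(L³-6Lx²+4x³)/(24EI) = -15·(8³-6·8·(32/5)²+4·(32/5)³)/(24·5000) = 792/15625 rad
Superposition: θ = Σ θ_i = 87884/2109375 rad ≈ 0.041664 rad

θ(32/5) = 87884/2109375 rad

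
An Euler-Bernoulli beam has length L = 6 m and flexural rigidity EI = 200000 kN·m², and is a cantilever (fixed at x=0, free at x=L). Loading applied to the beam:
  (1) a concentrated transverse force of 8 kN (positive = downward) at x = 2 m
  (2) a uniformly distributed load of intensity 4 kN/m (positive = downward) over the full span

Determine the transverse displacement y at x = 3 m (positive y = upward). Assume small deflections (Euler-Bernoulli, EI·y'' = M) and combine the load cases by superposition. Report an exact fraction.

Load 1 — point force P=8 kN at a=2 m (b=L-a=4):
  y_1 = -Pa²(3x-a)/(6EI)  [x>a] = -8·2²·(3·3-2)/(6·200000) = -7/37500 m
Load 2 — uniform load w=4 kN/m over full span:
  y_2 = -wx²(x²-4Lx+6L²)/(24EI) = -4·3²·(3²-4·6·3+6·6²)/(24·200000) = -459/400000 m
Superposition: y = Σ y_i = -1601/1200000 m ≈ -0.001334 m

y(3) = -1601/1200000 m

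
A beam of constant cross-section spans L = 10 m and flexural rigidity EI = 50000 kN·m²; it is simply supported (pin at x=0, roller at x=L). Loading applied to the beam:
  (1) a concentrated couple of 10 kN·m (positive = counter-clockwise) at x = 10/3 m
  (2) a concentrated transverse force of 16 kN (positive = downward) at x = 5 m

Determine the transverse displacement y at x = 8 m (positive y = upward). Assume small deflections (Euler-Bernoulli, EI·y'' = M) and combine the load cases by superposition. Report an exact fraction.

Load 1 — applied couple M₀=10 kN·m at a=10/3 m (b=L-a=20/3):
  y_1 = (M₀x³/(6L)-M₀(x-a)²/2+C₁x)/EI  [x>a] with C₁=M₀(3b²-L²)/(6L)=50/9 = (10·8³/(6·10)-10·(8-(10/3))²/2+(50/9)·8)/50000 = 47/112500 m
Load 2 — point force P=16 kN at a=5 m (b=L-a=5):
  y_2 = -Pa(L-x)(2Lx-a²-x²)/(6LEI)  [x>a] = -16·5·(10-8)·(2·10·8-5²-8²)/(6·10·50000) = -71/18750 m
Superposition: y = Σ y_i = -379/112500 m ≈ -0.003369 m

y(8) = -379/112500 m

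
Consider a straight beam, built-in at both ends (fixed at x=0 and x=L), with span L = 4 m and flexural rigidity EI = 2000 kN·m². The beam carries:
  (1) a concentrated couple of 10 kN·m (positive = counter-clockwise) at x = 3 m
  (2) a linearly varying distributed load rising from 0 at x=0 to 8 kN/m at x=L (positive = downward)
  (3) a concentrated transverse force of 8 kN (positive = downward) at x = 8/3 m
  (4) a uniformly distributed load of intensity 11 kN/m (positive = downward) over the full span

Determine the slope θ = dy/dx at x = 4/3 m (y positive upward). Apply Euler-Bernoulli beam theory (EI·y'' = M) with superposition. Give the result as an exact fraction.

θ(4/3) = -1217/270000 rad

Load 1 — applied couple M₀=10 kN·m at a=3 m (b=L-a=1):
  θ_1 = (R_Ax²/2 - M_Ax)/EI  [x≤a] with R_A=45/16, M_A=25/8 = ((45/16)·(4/3)²/2 - (25/8)·(4/3))/2000 = -1/1200 rad
Load 2 — triangular load w₀=8 kN/m (0→w₀ over full span):
  θ_2 = -w₀(2x(L-x)(L-2x)(x+2L)+x²(L-x)²)/(120LEI) = -8·(2·(4/3)·(4-(4/3))·(4-2·(4/3))·((4/3)+2·4)+(4/3)²·(4-(4/3))²)/(120·4·2000) = -128/151875 rad
Load 3 — point force P=8 kN at a=8/3 m (b=L-a=4/3):
  θ_3 = -Pb²x(2aL-(3a+b)x)/(2L³EI)  [x≤a] = -8·(4/3)²·(4/3)·(2·(8/3)·4-(3·(8/3)+(4/3))·(4/3))/(2·4³·2000) = -4/6075 rad
Load 4 — uniform load w=11 kN/m over full span:
  θ_4 = -wx(L-x)(L-2x)/(12EI) = -11·(4/3)·(4-(4/3))·(4-2·(4/3))/(12·2000) = -22/10125 rad
Superposition: θ = Σ θ_i = -1217/270000 rad ≈ -0.004507 rad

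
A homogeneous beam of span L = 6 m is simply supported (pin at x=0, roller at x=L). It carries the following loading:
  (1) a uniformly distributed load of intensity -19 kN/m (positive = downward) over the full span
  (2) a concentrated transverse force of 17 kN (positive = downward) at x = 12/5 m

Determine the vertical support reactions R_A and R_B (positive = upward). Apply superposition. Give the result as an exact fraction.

R_A = -234/5 kN, R_B = -251/5 kN

Load 1 — uniform load w=-19 kN/m over full span:
  R_A = wL/2 = (-19)·6/2 = -57 kN
  R_B = wL/2 = (-19)·6/2 = -57 kN
Load 2 — point force P=17 kN at a=12/5 m (b=L-a=18/5):
  R_A = Pb/L = 17·(18/5)/6 = 51/5 kN
  R_B = Pa/L = 17·(12/5)/6 = 34/5 kN
Superposition: R_A = -234/5 kN, R_B = -251/5 kN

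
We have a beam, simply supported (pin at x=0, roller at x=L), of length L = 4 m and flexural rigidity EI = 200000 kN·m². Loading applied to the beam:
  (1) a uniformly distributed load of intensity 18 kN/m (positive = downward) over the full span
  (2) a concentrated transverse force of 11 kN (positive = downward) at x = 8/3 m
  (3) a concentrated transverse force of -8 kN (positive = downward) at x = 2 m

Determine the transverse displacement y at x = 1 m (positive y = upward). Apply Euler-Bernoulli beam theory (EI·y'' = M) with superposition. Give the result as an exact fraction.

y(1) = -14093/64800000 m

Load 1 — uniform load w=18 kN/m over full span:
  y_1 = -wx(L³-2Lx²+x³)/(24EI) = -18·1·(4³-2·4·1²+1³)/(24·200000) = -171/800000 m
Load 2 — point force P=11 kN at a=8/3 m (b=L-a=4/3):
  y_2 = -Pbx(L²-b²-x²)/(6LEI)  [x≤a] = -11·(4/3)·1·(4²-(4/3)²-1²)/(6·4·200000) = -1309/32400000 m
Load 3 — point force P=-8 kN at a=2 m (b=L-a=2):
  y_3 = -Pbx(L²-b²-x²)/(6LEI)  [x≤a] = -(-8)·2·1·(4²-2²-1²)/(6·4·200000) = 11/300000 m
Superposition: y = Σ y_i = -14093/64800000 m ≈ -0.000217 m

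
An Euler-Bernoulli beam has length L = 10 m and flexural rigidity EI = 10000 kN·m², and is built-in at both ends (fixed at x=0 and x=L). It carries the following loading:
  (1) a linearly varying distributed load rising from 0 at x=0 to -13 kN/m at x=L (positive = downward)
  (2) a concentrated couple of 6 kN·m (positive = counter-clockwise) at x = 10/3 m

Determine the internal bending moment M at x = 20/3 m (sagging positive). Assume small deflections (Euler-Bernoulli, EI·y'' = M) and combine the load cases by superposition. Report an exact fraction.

M(20/3) = -1874/81 kN·m

Load 1 — triangular load w₀=-13 kN/m (0→w₀ over full span):
  M_1 = 3w₀Lx/20 - w₀L²/30 - w₀x³/(6L) = 3·(-13)·10·(20/3)/20 - (-13)·10²/30 - (-13)·(20/3)³/(6·10) = -1820/81 kN·m
Load 2 — applied couple M₀=6 kN·m at a=10/3 m (b=L-a=20/3):
  M_2 = R_Ax - M_A - M₀  [x>a] with R_A=4/5, M_A=0 = (4/5)·(20/3) - 0 - 6 = -2/3 kN·m
Superposition: M = Σ M_i = -1874/81 kN·m ≈ -23.135802 kN·m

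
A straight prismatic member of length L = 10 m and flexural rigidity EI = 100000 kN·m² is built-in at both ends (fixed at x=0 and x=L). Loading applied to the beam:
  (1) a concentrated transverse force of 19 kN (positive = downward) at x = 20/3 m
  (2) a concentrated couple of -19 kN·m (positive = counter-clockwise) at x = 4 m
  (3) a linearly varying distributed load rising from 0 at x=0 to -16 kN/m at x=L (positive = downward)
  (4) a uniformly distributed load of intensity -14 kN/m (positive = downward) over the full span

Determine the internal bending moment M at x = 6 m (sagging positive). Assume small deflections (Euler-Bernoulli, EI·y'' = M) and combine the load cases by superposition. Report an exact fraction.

M(6) = -216184/3375 kN·m

Load 1 — point force P=19 kN at a=20/3 m (b=L-a=10/3):
  M_1 = Pb²(3a+b)x/L³ - Pab²/L²  [x≤a] = 19·(10/3)²·(3·(20/3)+(10/3))·6/10³ - 19·(20/3)·(10/3)²/10² = 418/27 kN·m
Load 2 — applied couple M₀=-19 kN·m at a=4 m (b=L-a=6):
  M_2 = R_Ax - M_A - M₀  [x>a] with R_A=-342/125, M_A=-57/25 = (-342/125)·6 - (-57/25) - (-19) = 608/125 kN·m
Load 3 — triangular load w₀=-16 kN/m (0→w₀ over full span):
  M_3 = 3w₀Lx/20 - w₀L²/30 - w₀x³/(6L) = 3·(-16)·10·6/20 - (-16)·10²/30 - (-16)·6³/(6·10) = -496/15 kN·m
Load 4 — uniform load w=-14 kN/m over full span:
  M_4 = wLx/2 - wL²/12 - wx²/2 = (-14)·10·6/2 - (-14)·10²/12 - (-14)·6²/2 = -154/3 kN·m
Superposition: M = Σ M_i = -216184/3375 kN·m ≈ -64.054519 kN·m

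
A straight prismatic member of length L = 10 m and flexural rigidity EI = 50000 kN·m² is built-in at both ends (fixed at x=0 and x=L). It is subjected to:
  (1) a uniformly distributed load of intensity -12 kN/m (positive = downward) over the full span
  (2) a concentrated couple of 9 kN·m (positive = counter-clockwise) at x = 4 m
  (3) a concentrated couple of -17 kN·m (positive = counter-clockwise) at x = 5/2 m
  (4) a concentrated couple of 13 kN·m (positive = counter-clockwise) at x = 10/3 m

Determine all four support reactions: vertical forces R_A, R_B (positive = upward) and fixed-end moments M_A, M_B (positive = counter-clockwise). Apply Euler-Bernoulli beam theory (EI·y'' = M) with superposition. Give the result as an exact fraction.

Load 1 — uniform load w=-12 kN/m over full span:
  R_A = wL/2 = (-12)·10/2 = -60 kN
  M_A = wL²/12 = (-12)·10²/12 = -100 kN·m
  R_B = wL/2 = (-12)·10/2 = -60 kN
  M_B = -wL²/12 = -(-12)·10²/12 = 100 kN·m
Load 2 — applied couple M₀=9 kN·m at a=4 m (b=L-a=6):
  R_A = 6M₀ab/L³ = 6·9·4·6/10³ = 162/125 kN
  M_A = M₀b(2a-b)/L² = 9·6·(2·4-6)/10² = 27/25 kN·m
  R_B = -6M₀ab/L³ = -6·9·4·6/10³ = -162/125 kN
  M_B = M₀a(2b-a)/L² = 9·4·(2·6-4)/10² = 72/25 kN·m
Load 3 — applied couple M₀=-17 kN·m at a=5/2 m (b=L-a=15/2):
  R_A = 6M₀ab/L³ = 6·(-17)·(5/2)·(15/2)/10³ = -153/80 kN
  M_A = M₀b(2a-b)/L² = (-17)·(15/2)·(2·(5/2)-(15/2))/10² = 51/16 kN·m
  R_B = -6M₀ab/L³ = -6·(-17)·(5/2)·(15/2)/10³ = 153/80 kN
  M_B = M₀a(2b-a)/L² = (-17)·(5/2)·(2·(15/2)-(5/2))/10² = -85/16 kN·m
Load 4 — applied couple M₀=13 kN·m at a=10/3 m (b=L-a=20/3):
  R_A = 6M₀ab/L³ = 6·13·(10/3)·(20/3)/10³ = 26/15 kN
  M_A = M₀b(2a-b)/L² = 13·(20/3)·(2·(10/3)-(20/3))/10² = 0 kN·m
  R_B = -6M₀ab/L³ = -6·13·(10/3)·(20/3)/10³ = -26/15 kN
  M_B = M₀a(2b-a)/L² = 13·(10/3)·(2·(20/3)-(10/3))/10² = 13/3 kN·m
Superposition: R_A = -353299/6000 kN, M_A = -38293/400 kN·m, R_B = -366701/6000 kN, M_B = 122281/1200 kN·m

R_A = -353299/6000 kN, M_A = -38293/400 kN·m, R_B = -366701/6000 kN, M_B = 122281/1200 kN·m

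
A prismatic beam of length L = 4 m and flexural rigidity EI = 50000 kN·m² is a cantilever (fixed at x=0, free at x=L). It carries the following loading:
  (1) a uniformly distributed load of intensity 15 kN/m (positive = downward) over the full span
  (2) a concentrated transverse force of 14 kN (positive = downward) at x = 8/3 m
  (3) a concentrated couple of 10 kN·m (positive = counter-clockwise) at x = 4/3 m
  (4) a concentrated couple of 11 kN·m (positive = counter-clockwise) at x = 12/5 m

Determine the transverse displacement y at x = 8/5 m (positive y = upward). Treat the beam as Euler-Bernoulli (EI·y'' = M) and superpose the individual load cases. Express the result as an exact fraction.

Load 1 — uniform load w=15 kN/m over full span:
  y_1 = -wx²(x²-4Lx+6L²)/(24EI) = -15·(8/5)²·((8/5)²-4·4·(8/5)+6·4²)/(24·50000) = -912/390625 m
Load 2 — point force P=14 kN at a=8/3 m (b=L-a=4/3):
  y_2 = -Px²(3a-x)/(6EI)  [x≤a] = -14·(8/5)²·(3·(8/3)-(8/5))/(6·50000) = -896/1171875 m
Load 3 — applied couple M₀=10 kN·m at a=4/3 m (b=L-a=8/3):
  y_3 = M₀a(2x-a)/(2EI)  [x>a] = 10·(4/3)·(2·(8/5)-(4/3))/(2·50000) = 7/28125 m
Load 4 — applied couple M₀=11 kN·m at a=12/5 m (b=L-a=8/5):
  y_4 = M₀x²/(2EI)  [x≤a] = 11·(8/5)²/(2·50000) = 22/78125 m
Superposition: y = Σ y_i = -9031/3515625 m ≈ -0.002569 m

y(8/5) = -9031/3515625 m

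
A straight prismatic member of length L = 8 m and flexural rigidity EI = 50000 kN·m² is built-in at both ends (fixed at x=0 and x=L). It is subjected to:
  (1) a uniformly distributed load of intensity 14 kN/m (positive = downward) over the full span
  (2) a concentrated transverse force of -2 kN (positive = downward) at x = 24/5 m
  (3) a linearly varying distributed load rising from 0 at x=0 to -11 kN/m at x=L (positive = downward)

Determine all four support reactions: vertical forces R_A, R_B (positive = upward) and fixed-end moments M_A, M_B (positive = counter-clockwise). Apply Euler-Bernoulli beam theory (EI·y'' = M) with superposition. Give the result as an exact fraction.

Load 1 — uniform load w=14 kN/m over full span:
  R_A = wL/2 = 14·8/2 = 56 kN
  M_A = wL²/12 = 14·8²/12 = 224/3 kN·m
  R_B = wL/2 = 14·8/2 = 56 kN
  M_B = -wL²/12 = -14·8²/12 = -224/3 kN·m
Load 2 — point force P=-2 kN at a=24/5 m (b=L-a=16/5):
  R_A = Pb²(3a+b)/L³ = (-2)·(16/5)²·(3·(24/5)+(16/5))/8³ = -88/125 kN
  M_A = Pab²/L² = (-2)·(24/5)·(16/5)²/8² = -192/125 kN·m
  R_B = Pa²(a+3b)/L³ = (-2)·(24/5)²·((24/5)+3·(16/5))/8³ = -162/125 kN
  M_B = -Pa²b/L² = -(-2)·(24/5)²·(16/5)/8² = 288/125 kN·m
Load 3 — triangular load w₀=-11 kN/m (0→w₀ over full span):
  R_A = 3w₀L/20 = 3·(-11)·8/20 = -66/5 kN
  M_A = w₀L²/30 = (-11)·8²/30 = -352/15 kN·m
  R_B = 7w₀L/20 = 7·(-11)·8/20 = -154/5 kN
  M_B = -w₀L²/20 = -(-11)·8²/20 = 176/5 kN·m
Superposition: R_A = 5262/125 kN, M_A = 6208/125 kN·m, R_B = 2988/125 kN, M_B = -13936/375 kN·m

R_A = 5262/125 kN, M_A = 6208/125 kN·m, R_B = 2988/125 kN, M_B = -13936/375 kN·m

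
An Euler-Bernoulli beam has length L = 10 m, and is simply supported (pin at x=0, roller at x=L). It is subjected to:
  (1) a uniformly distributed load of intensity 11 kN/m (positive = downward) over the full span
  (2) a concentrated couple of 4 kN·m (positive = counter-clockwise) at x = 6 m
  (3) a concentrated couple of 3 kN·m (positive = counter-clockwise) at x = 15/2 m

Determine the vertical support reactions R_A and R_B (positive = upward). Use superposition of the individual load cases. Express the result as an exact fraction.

Load 1 — uniform load w=11 kN/m over full span:
  R_A = wL/2 = 11·10/2 = 55 kN
  R_B = wL/2 = 11·10/2 = 55 kN
Load 2 — applied couple M₀=4 kN·m at a=6 m (b=L-a=4):
  R_A = M₀/L = 4/10 = 2/5 kN
  R_B = -M₀/L = -4/10 = -2/5 kN
Load 3 — applied couple M₀=3 kN·m at a=15/2 m (b=L-a=5/2):
  R_A = M₀/L = 3/10 kN
  R_B = -M₀/L = -3/10 kN
Superposition: R_A = 557/10 kN, R_B = 543/10 kN

R_A = 557/10 kN, R_B = 543/10 kN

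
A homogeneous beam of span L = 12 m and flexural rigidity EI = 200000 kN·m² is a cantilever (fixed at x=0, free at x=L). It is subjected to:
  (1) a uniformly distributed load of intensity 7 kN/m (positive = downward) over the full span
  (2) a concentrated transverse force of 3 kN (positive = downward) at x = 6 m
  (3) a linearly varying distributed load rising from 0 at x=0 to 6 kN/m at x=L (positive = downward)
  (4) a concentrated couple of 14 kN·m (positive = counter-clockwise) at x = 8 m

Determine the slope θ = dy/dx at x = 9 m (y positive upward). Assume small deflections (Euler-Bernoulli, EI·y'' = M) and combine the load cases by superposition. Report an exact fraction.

Load 1 — uniform load w=7 kN/m over full span:
  θ_1 = -wx(x²-3Lx+3L²)/(6EI) = -7·9·(9²-3·12·9+3·12²)/(6·200000) = -3969/400000 rad
Load 2 — point force P=3 kN at a=6 m (b=L-a=6):
  θ_2 = -Pa²/(2EI)  [x>a] = -3·6²/(2·200000) = -27/100000 rad
Load 3 — triangular load w₀=6 kN/m (0→w₀ over full span):
  θ_3 = (w₀Lx²/4-w₀L²x/3-w₀x⁴/(24L))/EI = (6·12·9²/4-6·12²·9/3-6·9⁴/(24·12))/200000 = -20331/3200000 rad
Load 4 — applied couple M₀=14 kN·m at a=8 m (b=L-a=4):
  θ_4 = M₀a/EI  [x>a] = 14·8/200000 = 7/12500 rad
Superposition: θ = Σ θ_i = -10231/640000 rad ≈ -0.015986 rad

θ(9) = -10231/640000 rad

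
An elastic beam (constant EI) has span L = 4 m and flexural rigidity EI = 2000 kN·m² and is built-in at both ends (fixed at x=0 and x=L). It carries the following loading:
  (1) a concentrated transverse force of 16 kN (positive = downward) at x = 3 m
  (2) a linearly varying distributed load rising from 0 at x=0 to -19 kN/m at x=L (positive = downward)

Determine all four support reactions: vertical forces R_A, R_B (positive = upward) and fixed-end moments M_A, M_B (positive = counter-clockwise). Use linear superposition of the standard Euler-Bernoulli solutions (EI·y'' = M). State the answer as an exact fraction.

R_A = -89/10 kN, M_A = -107/15 kN·m, R_B = -131/10 kN, M_B = 31/5 kN·m

Load 1 — point force P=16 kN at a=3 m (b=L-a=1):
  R_A = Pb²(3a+b)/L³ = 16·1²·(3·3+1)/4³ = 5/2 kN
  M_A = Pab²/L² = 16·3·1²/4² = 3 kN·m
  R_B = Pa²(a+3b)/L³ = 16·3²·(3+3·1)/4³ = 27/2 kN
  M_B = -Pa²b/L² = -16·3²·1/4² = -9 kN·m
Load 2 — triangular load w₀=-19 kN/m (0→w₀ over full span):
  R_A = 3w₀L/20 = 3·(-19)·4/20 = -57/5 kN
  M_A = w₀L²/30 = (-19)·4²/30 = -152/15 kN·m
  R_B = 7w₀L/20 = 7·(-19)·4/20 = -133/5 kN
  M_B = -w₀L²/20 = -(-19)·4²/20 = 76/5 kN·m
Superposition: R_A = -89/10 kN, M_A = -107/15 kN·m, R_B = -131/10 kN, M_B = 31/5 kN·m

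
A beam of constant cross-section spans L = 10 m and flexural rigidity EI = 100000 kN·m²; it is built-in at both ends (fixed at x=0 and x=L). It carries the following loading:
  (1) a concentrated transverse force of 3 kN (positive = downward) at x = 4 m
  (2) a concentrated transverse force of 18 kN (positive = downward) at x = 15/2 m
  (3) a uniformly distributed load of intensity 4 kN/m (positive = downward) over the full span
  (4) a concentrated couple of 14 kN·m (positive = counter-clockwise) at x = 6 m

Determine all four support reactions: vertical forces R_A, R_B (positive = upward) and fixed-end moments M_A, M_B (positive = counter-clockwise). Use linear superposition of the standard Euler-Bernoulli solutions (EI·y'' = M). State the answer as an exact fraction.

Load 1 — point force P=3 kN at a=4 m (b=L-a=6):
  R_A = Pb²(3a+b)/L³ = 3·6²·(3·4+6)/10³ = 243/125 kN
  M_A = Pab²/L² = 3·4·6²/10² = 108/25 kN·m
  R_B = Pa²(a+3b)/L³ = 3·4²·(4+3·6)/10³ = 132/125 kN
  M_B = -Pa²b/L² = -3·4²·6/10² = -72/25 kN·m
Load 2 — point force P=18 kN at a=15/2 m (b=L-a=5/2):
  R_A = Pb²(3a+b)/L³ = 18·(5/2)²·(3·(15/2)+(5/2))/10³ = 45/16 kN
  M_A = Pab²/L² = 18·(15/2)·(5/2)²/10² = 135/16 kN·m
  R_B = Pa²(a+3b)/L³ = 18·(15/2)²·((15/2)+3·(5/2))/10³ = 243/16 kN
  M_B = -Pa²b/L² = -18·(15/2)²·(5/2)/10² = -405/16 kN·m
Load 3 — uniform load w=4 kN/m over full span:
  R_A = wL/2 = 4·10/2 = 20 kN
  M_A = wL²/12 = 4·10²/12 = 100/3 kN·m
  R_B = wL/2 = 4·10/2 = 20 kN
  M_B = -wL²/12 = -4·10²/12 = -100/3 kN·m
Load 4 — applied couple M₀=14 kN·m at a=6 m (b=L-a=4):
  R_A = 6M₀ab/L³ = 6·14·6·4/10³ = 252/125 kN
  M_A = M₀b(2a-b)/L² = 14·4·(2·6-4)/10² = 112/25 kN·m
  R_B = -6M₀ab/L³ = -6·14·6·4/10³ = -252/125 kN
  M_B = M₀a(2b-a)/L² = 14·6·(2·4-6)/10² = 42/25 kN·m
Superposition: R_A = 10709/400 kN, M_A = 12137/240 kN·m, R_B = 13691/400 kN, M_B = -14363/240 kN·m

R_A = 10709/400 kN, M_A = 12137/240 kN·m, R_B = 13691/400 kN, M_B = -14363/240 kN·m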